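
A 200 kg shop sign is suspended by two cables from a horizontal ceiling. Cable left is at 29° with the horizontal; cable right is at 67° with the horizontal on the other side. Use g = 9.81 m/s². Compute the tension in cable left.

Weight W = 200 × 9.81 = 1962 N acts straight down.
Horizontal: T_left cos 29° = T_right cos 67°  →  T_right = 2.238 T_left.
Vertical: T_left sin 29° + T_right sin 67° = 1962.
Substituting the horizontal relation into the vertical equation gives 2.545 T_left = 1962, so T_left = 770.8 N.

T_left ≈ 771 N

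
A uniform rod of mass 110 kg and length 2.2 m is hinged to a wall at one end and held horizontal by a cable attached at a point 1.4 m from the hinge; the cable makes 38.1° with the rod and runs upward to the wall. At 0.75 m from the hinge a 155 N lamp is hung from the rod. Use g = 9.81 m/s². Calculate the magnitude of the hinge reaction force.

|H| ≈ 1230 N

Take torques about the hinge: T sin 38.1° · 1.4 = 110×9.81×1.1 + 155×0.75 = 1303.3 N·m.
So T = 1303.3 / (0.6170 × 1.4) = 1508.7 N.
ΣF_x = 0: H_x = T cos 38.1° = 1187.2 N.
ΣF_y = 0: H_y = (110×9.81 + 155) − T sin 38.1° = 1234.1 − 930.9 = 303.2 N.
|H| = √(H_x² + H_y²) = √((1187.2)² + (303.2)²) = 1225.3 N.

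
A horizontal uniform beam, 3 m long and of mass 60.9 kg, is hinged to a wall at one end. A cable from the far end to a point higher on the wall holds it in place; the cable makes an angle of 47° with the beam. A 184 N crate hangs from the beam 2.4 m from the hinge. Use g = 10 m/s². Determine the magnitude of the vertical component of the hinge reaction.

|H_y| ≈ 341 N

Take torques about the hinge: T sin 47° · 3 = 60.9×10×1.5 + 184×2.4 = 1355.1 N·m.
So T = 1355.1 / (0.7314 × 3) = 617.62 N.
ΣF_y = 0: H_y = (60.9×10 + 184) − T sin 47° = 793 − 451.7 = 341.3 N.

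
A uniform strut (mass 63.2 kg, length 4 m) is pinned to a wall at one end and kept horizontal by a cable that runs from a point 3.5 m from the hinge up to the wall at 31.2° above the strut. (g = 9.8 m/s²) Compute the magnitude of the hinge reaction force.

|H| ≈ 642 N

Take torques about the hinge: T sin 31.2° · 3.5 = 63.2×9.8×2 = 1238.7 N·m.
So T = 1238.7 / (0.5180 × 3.5) = 683.21 N.
ΣF_x = 0: H_x = T cos 31.2° = 584.39 N.
ΣF_y = 0: H_y = (63.2×9.8) − T sin 31.2° = 619.36 − 353.92 = 265.44 N.
|H| = √(H_x² + H_y²) = √((584.39)² + (265.44)²) = 641.85 N.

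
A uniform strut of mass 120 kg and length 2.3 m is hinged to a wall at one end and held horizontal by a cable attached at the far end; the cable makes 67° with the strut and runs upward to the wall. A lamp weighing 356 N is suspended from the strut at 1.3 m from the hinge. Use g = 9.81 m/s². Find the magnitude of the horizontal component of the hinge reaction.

H_x ≈ 335 N

Take torques about the hinge: T sin 67° · 2.3 = 120×9.81×1.15 + 356×1.3 = 1816.6 N·m.
So T = 1816.6 / (0.9205 × 2.3) = 858.03 N.
ΣF_x = 0: H_x = T cos 67° = 335.26 N.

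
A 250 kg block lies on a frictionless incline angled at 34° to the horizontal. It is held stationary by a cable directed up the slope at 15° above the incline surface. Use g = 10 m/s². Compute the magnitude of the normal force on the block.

N ≈ 1700 N

Take axes along and perpendicular to the incline. Weight components: W sin 34° = 1398 N down-slope, W cos 34° = 2073 N into the surface.
Along incline: T cos 15° = W sin 34° → T = 1447 N.
Perpendicular: N = W cos 34° − T sin 15° = 1698 N.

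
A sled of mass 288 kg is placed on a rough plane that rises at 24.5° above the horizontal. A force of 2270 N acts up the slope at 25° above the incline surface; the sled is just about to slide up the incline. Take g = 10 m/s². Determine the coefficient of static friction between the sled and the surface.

On the verge of sliding up the incline, friction is at its maximum μN and acts down the slope.
Perpendicular to incline: N = W cos 24.5° − P sin 25° = 2621 − 959.3 = 1661 N.
Along incline: P cos 25° − μN = W sin 24.5° → μ = −(W sin 24.5° − P cos 25°) / N = 0.5195.

μ ≈ 0.519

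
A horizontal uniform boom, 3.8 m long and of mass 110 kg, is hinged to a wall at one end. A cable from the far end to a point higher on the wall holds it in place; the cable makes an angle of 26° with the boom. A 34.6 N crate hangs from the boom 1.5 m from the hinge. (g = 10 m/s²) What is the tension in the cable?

Take torques about the hinge: T sin 26° · 3.8 = 110×10×1.9 + 34.6×1.5 = 2141.9 N·m.
So T = 2141.9 / (0.4384 × 3.8) = 1285.8 N.

T ≈ 1290 N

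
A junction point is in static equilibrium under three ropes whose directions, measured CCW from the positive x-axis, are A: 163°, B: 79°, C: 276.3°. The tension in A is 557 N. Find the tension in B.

Resolve: ΣF_x = 557 cos 163° + T_B cos 79° + T_C cos 276.3° = 0.
        ΣF_y = 557 sin 163° + T_B sin 79° + T_C sin 276.3° = 0.
The known terms sum to (-532.7, 162.9) N, so 0.1908 T_B + 0.1097 T_C = 532.7 and 0.9816 T_B − 0.9940 T_C = -162.9.
Solving simultaneously: T_B = 1720 N, T_C = 1863 N.

T_B ≈ 1720 N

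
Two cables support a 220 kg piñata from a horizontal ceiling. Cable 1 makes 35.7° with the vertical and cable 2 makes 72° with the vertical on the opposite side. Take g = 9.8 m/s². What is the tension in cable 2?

Angles from the horizontal: cable 1 is 90° − 35.7° = 54.3°, cable 2 is 90° − 72° = 18°.
Weight W = 220 × 9.8 = 2156 N acts straight down.
Horizontal: T_1 cos 54.3° = T_2 cos 18°  →  T_1 = 1.63 T_2.
Vertical: T_1 sin 54.3° + T_2 sin 18° = 2156.
Substituting the horizontal relation into the vertical equation gives 1.633 T_2 = 2156, so T_2 = 1321 N.

T_2 ≈ 1320 N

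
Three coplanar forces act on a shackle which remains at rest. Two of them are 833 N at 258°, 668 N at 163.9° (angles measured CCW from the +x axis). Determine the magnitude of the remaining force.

F ≈ 1030 N

Sum the known components: ΣF_x = -815 N, ΣF_y = -629.6 N.
For equilibrium the remaining force must supply (−ΣF_x, −ΣF_y) = (815, 629.6) N.
Magnitude = √((815)² + (629.6)²) = 1030 N; direction = atan2(629.6, 815) = 37.7°.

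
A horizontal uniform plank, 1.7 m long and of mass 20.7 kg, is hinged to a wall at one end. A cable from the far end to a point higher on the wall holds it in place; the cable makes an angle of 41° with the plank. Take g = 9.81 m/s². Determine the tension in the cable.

Take torques about the hinge: T sin 41° · 1.7 = 20.7×9.81×0.85 = 172.61 N·m.
So T = 172.61 / (0.6561 × 1.7) = 154.76 N.

T ≈ 155 N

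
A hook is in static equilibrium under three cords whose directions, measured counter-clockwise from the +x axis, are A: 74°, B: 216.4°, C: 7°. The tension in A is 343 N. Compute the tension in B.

T_B ≈ 643 N

Resolve: ΣF_x = 343 cos 74° + T_B cos 216.4° + T_C cos 7° = 0.
        ΣF_y = 343 sin 74° + T_B sin 216.4° + T_C sin 7° = 0.
The known terms sum to (94.54, 329.7) N, so -0.8049 T_B + 0.9925 T_C = -94.54 and -0.5934 T_B + 0.1219 T_C = -329.7.
Solving simultaneously: T_B = 643.2 N, T_C = 426.3 N.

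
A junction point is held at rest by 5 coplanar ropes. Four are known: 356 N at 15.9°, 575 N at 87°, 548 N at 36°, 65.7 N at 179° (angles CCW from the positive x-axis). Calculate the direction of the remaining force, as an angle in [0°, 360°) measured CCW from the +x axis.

Sum the known components: ΣF_x = 750.1 N, ΣF_y = 995 N.
For equilibrium the remaining force must supply (−ΣF_x, −ΣF_y) = (-750.1, -995) N.
Magnitude = √((-750.1)² + (-995)²) = 1246 N; direction = atan2(-995, -750.1) = 233.0°.

θ ≈ 233°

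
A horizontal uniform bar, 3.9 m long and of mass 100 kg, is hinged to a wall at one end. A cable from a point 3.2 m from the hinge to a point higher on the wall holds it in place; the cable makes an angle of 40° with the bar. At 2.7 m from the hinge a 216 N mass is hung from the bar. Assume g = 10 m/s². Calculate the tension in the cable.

T ≈ 1230 N

Take torques about the hinge: T sin 40° · 3.2 = 100×10×1.95 + 216×2.7 = 2533.2 N·m.
So T = 2533.2 / (0.6428 × 3.2) = 1231.5 N.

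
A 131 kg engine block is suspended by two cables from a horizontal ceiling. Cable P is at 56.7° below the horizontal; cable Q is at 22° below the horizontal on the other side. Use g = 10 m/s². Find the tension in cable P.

T_P ≈ 1240 N

Weight W = 131 × 10 = 1310 N acts straight down.
Horizontal: T_P cos 56.7° = T_Q cos 22°  →  T_Q = 0.5921 T_P.
Vertical: T_P sin 56.7° + T_Q sin 22° = 1310.
Substituting the horizontal relation into the vertical equation gives 1.058 T_P = 1310, so T_P = 1239 N.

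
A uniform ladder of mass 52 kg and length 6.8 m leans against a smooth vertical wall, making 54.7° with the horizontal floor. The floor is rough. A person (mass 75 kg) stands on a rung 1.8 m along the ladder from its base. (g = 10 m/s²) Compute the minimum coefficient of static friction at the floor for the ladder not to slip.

μ_min ≈ 0.256

ΣF_y = 0: N_floor = 52×10 + 75×10 = 1270 N.
Torques about the foot: N_wall · 6.8 sin 54.7° = 52×10×3.4 cos 54.7° + 75×10×1.8 cos 54.7° → N_wall = 324.66 N.
ΣF_x = 0: f_floor = N_wall = 324.66 N.
μ_min = f_floor / N_floor = 324.66 / 1270 = 0.2556.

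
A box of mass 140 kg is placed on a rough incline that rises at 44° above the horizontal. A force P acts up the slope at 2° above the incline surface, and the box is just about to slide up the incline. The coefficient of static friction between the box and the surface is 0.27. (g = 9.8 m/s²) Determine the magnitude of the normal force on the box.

On the verge of sliding up the incline, friction equals μN and acts down the slope.
Perpendicular: N + P sin 2° = W cos 44° = 986.9 N.
Along incline: P cos 2° = W sin 44° + μN  with W sin 44° = 953.1 N.
Solving the pair for P and N: P = 1209 N, N = 944.7 N (and f = μN = 255.1 N).

N ≈ 945 N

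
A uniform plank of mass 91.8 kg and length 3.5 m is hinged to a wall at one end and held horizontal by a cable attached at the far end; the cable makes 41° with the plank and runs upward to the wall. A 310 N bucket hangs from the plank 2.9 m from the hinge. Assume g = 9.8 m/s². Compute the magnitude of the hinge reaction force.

|H| ≈ 956 N

Take torques about the hinge: T sin 41° · 3.5 = 91.8×9.8×1.75 + 310×2.9 = 2473.4 N·m.
So T = 2473.4 / (0.6561 × 3.5) = 1077.2 N.
ΣF_x = 0: H_x = T cos 41° = 812.94 N.
ΣF_y = 0: H_y = (91.8×9.8 + 310) − T sin 41° = 1209.6 − 706.68 = 502.96 N.
|H| = √(H_x² + H_y²) = √((812.94)² + (502.96)²) = 955.95 N.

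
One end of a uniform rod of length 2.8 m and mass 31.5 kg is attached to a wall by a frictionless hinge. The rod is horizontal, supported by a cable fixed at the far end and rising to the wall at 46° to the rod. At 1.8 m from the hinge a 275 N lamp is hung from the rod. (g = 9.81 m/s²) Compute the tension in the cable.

Take torques about the hinge: T sin 46° · 2.8 = 31.5×9.81×1.4 + 275×1.8 = 927.62 N·m.
So T = 927.62 / (0.7193 × 2.8) = 460.55 N.

T ≈ 461 N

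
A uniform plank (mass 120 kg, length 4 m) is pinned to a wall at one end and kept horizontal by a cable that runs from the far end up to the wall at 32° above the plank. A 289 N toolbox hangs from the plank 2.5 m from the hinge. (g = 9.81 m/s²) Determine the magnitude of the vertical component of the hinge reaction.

Take torques about the hinge: T sin 32° · 4 = 120×9.81×2 + 289×2.5 = 3076.9 N·m.
So T = 3076.9 / (0.5299 × 4) = 1451.6 N.
ΣF_y = 0: H_y = (120×9.81 + 289) − T sin 32° = 1466.2 − 769.23 = 696.98 N.

|H_y| ≈ 697 N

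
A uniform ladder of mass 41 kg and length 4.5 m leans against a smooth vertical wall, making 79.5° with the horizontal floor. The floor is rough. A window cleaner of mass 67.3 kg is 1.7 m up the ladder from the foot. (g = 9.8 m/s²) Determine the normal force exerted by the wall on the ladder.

N_wall ≈ 83.4 N

Torques about the foot: N_wall · 4.5 sin 79.5° = 41×9.8×2.25 cos 79.5° + 67.3×9.8×1.7 cos 79.5° → N_wall = 83.414 N.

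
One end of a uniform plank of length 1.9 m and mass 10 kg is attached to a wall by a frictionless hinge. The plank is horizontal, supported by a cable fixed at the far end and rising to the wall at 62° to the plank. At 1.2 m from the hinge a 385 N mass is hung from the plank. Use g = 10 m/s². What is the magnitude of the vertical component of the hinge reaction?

Take torques about the hinge: T sin 62° · 1.9 = 10×10×0.95 + 385×1.2 = 557 N·m.
So T = 557 / (0.8829 × 1.9) = 332.02 N.
ΣF_y = 0: H_y = (10×10 + 385) − T sin 62° = 485 − 293.16 = 191.84 N.

|H_y| ≈ 192 N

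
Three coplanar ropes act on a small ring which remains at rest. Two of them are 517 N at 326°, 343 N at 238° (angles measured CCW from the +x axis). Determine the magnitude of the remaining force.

Sum the known components: ΣF_x = 246.9 N, ΣF_y = -580 N.
For equilibrium the remaining force must supply (−ΣF_x, −ΣF_y) = (-246.9, 580) N.
Magnitude = √((-246.9)² + (580)²) = 630.3 N; direction = atan2(580, -246.9) = 113.1°.

F ≈ 630 N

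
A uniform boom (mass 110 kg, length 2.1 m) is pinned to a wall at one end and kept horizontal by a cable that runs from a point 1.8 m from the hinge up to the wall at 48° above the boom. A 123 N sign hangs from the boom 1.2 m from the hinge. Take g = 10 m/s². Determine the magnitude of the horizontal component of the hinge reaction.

H_x ≈ 652 N

Take torques about the hinge: T sin 48° · 1.8 = 110×10×1.05 + 123×1.2 = 1302.6 N·m.
So T = 1302.6 / (0.7431 × 1.8) = 973.79 N.
ΣF_x = 0: H_x = T cos 48° = 651.59 N.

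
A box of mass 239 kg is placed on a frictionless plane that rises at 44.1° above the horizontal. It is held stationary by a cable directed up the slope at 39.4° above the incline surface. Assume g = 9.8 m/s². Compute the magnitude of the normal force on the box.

Take axes along and perpendicular to the incline. Weight components: W sin 44.1° = 1630 N down-slope, W cos 44.1° = 1682 N into the surface.
Along incline: T cos 39.4° = W sin 44.1° → T = 2109 N.
Perpendicular: N = W cos 44.1° − T sin 39.4° = 343.1 N.

N ≈ 343 N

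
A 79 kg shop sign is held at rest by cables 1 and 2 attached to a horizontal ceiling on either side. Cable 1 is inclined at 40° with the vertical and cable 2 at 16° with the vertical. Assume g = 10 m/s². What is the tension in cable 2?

Angles from the horizontal: cable 1 is 90° − 40° = 50°, cable 2 is 90° − 16° = 74°.
Weight W = 79 × 10 = 790 N acts straight down.
Horizontal: T_1 cos 50° = T_2 cos 74°  →  T_1 = 0.4288 T_2.
Vertical: T_1 sin 50° + T_2 sin 74° = 790.
Substituting the horizontal relation into the vertical equation gives 1.29 T_2 = 790, so T_2 = 612.5 N.

T_2 ≈ 613 N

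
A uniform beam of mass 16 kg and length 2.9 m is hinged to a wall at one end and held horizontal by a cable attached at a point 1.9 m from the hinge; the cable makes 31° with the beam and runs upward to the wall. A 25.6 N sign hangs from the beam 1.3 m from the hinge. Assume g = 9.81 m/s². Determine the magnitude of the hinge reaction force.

|H| ≈ 233 N

Take torques about the hinge: T sin 31° · 1.9 = 16×9.81×1.45 + 25.6×1.3 = 260.87 N·m.
So T = 260.87 / (0.5150 × 1.9) = 266.58 N.
ΣF_x = 0: H_x = T cos 31° = 228.51 N.
ΣF_y = 0: H_y = (16×9.81 + 25.6) − T sin 31° = 182.56 − 137.3 = 45.259 N.
|H| = √(H_x² + H_y²) = √((228.51)² + (45.259)²) = 232.95 N.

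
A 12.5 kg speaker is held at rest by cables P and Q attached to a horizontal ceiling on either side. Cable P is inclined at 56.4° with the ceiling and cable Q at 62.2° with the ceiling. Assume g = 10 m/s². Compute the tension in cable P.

Weight W = 12.5 × 10 = 125 N acts straight down.
Horizontal: T_P cos 56.4° = T_Q cos 62.2°  →  T_Q = 1.187 T_P.
Vertical: T_P sin 56.4° + T_Q sin 62.2° = 125.
Substituting the horizontal relation into the vertical equation gives 1.883 T_P = 125, so T_P = 66.4 N.

T_P ≈ 66.4 N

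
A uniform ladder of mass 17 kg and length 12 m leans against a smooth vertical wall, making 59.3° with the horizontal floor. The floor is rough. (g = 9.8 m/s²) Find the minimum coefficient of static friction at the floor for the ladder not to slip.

μ_min ≈ 0.297

ΣF_y = 0: N_floor = 17×9.8 = 166.6 N.
Torques about the foot: N_wall · 12 sin 59.3° = 17×9.8×6 cos 59.3° → N_wall = 49.46 N.
ΣF_x = 0: f_floor = N_wall = 49.46 N.
μ_min = f_floor / N_floor = 49.46 / 166.6 = 0.2969.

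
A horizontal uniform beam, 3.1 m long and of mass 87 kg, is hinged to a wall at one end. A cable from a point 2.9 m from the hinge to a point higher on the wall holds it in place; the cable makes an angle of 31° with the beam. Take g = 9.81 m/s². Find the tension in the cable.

T ≈ 886 N

Take torques about the hinge: T sin 31° · 2.9 = 87×9.81×1.55 = 1322.9 N·m.
So T = 1322.9 / (0.5150 × 2.9) = 885.69 N.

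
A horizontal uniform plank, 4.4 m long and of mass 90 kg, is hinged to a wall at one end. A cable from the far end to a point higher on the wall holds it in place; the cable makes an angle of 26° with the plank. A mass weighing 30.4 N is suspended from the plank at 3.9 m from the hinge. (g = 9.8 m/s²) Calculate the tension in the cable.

Take torques about the hinge: T sin 26° · 4.4 = 90×9.8×2.2 + 30.4×3.9 = 2059 N·m.
So T = 2059 / (0.4384 × 4.4) = 1067.5 N.

T ≈ 1070 N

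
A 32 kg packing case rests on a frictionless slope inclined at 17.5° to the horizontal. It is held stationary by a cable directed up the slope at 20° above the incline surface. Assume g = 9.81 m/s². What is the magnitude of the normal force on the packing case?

Take axes along and perpendicular to the incline. Weight components: W sin 17.5° = 94.4 N down-slope, W cos 17.5° = 299.4 N into the surface.
Along incline: T cos 20° = W sin 17.5° → T = 100.5 N.
Perpendicular: N = W cos 17.5° − T sin 20° = 265 N.

N ≈ 265 N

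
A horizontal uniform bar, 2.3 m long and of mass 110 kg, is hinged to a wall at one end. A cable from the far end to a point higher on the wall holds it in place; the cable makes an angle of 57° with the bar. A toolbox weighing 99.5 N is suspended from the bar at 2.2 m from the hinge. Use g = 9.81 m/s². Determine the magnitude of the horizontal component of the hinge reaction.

Take torques about the hinge: T sin 57° · 2.3 = 110×9.81×1.15 + 99.5×2.2 = 1459.9 N·m.
So T = 1459.9 / (0.8387 × 2.3) = 756.82 N.
ΣF_x = 0: H_x = T cos 57° = 412.19 N.

H_x ≈ 412 N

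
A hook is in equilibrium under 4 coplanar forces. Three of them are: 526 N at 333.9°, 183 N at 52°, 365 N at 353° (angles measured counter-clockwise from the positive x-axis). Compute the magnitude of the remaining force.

F ≈ 956 N

Sum the known components: ΣF_x = 947.3 N, ΣF_y = -131.7 N.
For equilibrium the remaining force must supply (−ΣF_x, −ΣF_y) = (-947.3, 131.7) N.
Magnitude = √((-947.3)² + (131.7)²) = 956.4 N; direction = atan2(131.7, -947.3) = 172.1°.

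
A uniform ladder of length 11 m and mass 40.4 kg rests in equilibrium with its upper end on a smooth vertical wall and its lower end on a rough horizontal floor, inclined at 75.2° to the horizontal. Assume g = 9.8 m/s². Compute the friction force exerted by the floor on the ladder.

f ≈ 52.3 N

Torques about the foot: N_wall · 11 sin 75.2° = 40.4×9.8×5.5 cos 75.2° → N_wall = 52.303 N.
ΣF_x = 0: f_floor = N_wall = 52.303 N.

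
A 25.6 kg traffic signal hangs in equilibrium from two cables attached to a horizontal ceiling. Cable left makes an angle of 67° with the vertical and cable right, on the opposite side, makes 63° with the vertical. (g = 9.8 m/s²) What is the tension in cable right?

Angles from the horizontal: cable left is 90° − 67° = 23°, cable right is 90° − 63° = 27°.
Weight W = 25.6 × 9.8 = 250.9 N acts straight down.
Horizontal: T_left cos 23° = T_right cos 27°  →  T_left = 0.968 T_right.
Vertical: T_left sin 23° + T_right sin 27° = 250.9.
Substituting the horizontal relation into the vertical equation gives 0.8322 T_right = 250.9, so T_right = 301.5 N.

T_right ≈ 301 N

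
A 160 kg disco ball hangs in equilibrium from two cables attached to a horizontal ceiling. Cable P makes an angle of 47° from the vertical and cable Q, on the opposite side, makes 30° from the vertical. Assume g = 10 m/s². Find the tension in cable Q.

T_Q ≈ 1200 N

Angles from the horizontal: cable P is 90° − 47° = 43°, cable Q is 90° − 30° = 60°.
Weight W = 160 × 10 = 1600 N acts straight down.
Horizontal: T_P cos 43° = T_Q cos 60°  →  T_P = 0.6837 T_Q.
Vertical: T_P sin 43° + T_Q sin 60° = 1600.
Substituting the horizontal relation into the vertical equation gives 1.332 T_Q = 1600, so T_Q = 1201 N.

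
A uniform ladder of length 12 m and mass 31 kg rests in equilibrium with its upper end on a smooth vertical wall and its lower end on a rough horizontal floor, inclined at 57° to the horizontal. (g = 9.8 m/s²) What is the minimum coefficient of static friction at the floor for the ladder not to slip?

μ_min ≈ 0.325

ΣF_y = 0: N_floor = 31×9.8 = 303.8 N.
Torques about the foot: N_wall · 12 sin 57° = 31×9.8×6 cos 57° → N_wall = 98.645 N.
ΣF_x = 0: f_floor = N_wall = 98.645 N.
μ_min = f_floor / N_floor = 98.645 / 303.8 = 0.3247.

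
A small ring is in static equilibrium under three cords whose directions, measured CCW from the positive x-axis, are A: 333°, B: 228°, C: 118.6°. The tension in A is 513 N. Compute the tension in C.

T_C ≈ 525 N

Resolve: ΣF_x = 513 cos 333° + T_B cos 228° + T_C cos 118.6° = 0.
        ΣF_y = 513 sin 333° + T_B sin 228° + T_C sin 118.6° = 0.
The known terms sum to (457.1, -232.9) N, so -0.6691 T_B − 0.4787 T_C = -457.1 and -0.7431 T_B + 0.8780 T_C = 232.9.
Solving simultaneously: T_B = 307.3 N, T_C = 525.3 N.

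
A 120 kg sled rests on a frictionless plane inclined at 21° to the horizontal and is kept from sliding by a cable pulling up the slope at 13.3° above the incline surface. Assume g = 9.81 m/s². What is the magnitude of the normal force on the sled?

N ≈ 999 N

Take axes along and perpendicular to the incline. Weight components: W sin 21° = 421.9 N down-slope, W cos 21° = 1099 N into the surface.
Along incline: T cos 13.3° = W sin 21° → T = 433.5 N.
Perpendicular: N = W cos 21° − T sin 13.3° = 999.3 N.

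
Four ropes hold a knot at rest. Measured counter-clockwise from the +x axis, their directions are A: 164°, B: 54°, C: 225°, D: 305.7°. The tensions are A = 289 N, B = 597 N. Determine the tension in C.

Resolve: ΣF_x = 289 cos 164° + 597 cos 54° + T_C cos 225° + T_D cos 305.7° = 0.
        ΣF_y = 289 sin 164° + 597 sin 54° + T_C sin 225° + T_D sin 305.7° = 0.
The known terms sum to (73.1, 562.6) N, so -0.7071 T_C + 0.5835 T_D = -73.1 and -0.7071 T_C − 0.8121 T_D = -562.6.
Solving simultaneously: T_C = 392.9 N, T_D = 350.8 N.

T_C ≈ 393 N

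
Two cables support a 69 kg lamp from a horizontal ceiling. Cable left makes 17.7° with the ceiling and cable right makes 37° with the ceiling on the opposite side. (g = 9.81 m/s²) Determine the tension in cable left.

Weight W = 69 × 9.81 = 676.9 N acts straight down.
Horizontal: T_left cos 17.7° = T_right cos 37°  →  T_right = 1.193 T_left.
Vertical: T_left sin 17.7° + T_right sin 37° = 676.9.
Substituting the horizontal relation into the vertical equation gives 1.022 T_left = 676.9, so T_left = 662.4 N.

T_left ≈ 662 N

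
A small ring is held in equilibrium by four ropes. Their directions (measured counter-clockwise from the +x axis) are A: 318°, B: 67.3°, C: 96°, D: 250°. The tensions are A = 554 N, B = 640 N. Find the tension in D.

Resolve: ΣF_x = 554 cos 318° + 640 cos 67.3° + T_C cos 96° + T_D cos 250° = 0.
        ΣF_y = 554 sin 318° + 640 sin 67.3° + T_C sin 96° + T_D sin 250° = 0.
The known terms sum to (658.7, 219.7) N, so -0.1045 T_C − 0.3420 T_D = -658.7 and 0.9945 T_C − 0.9397 T_D = -219.7.
Solving simultaneously: T_C = 1241 N, T_D = 1547 N.

T_D ≈ 1550 N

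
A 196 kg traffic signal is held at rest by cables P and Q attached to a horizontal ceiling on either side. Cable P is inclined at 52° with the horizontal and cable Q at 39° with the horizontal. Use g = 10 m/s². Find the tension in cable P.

Weight W = 196 × 10 = 1960 N acts straight down.
Horizontal: T_P cos 52° = T_Q cos 39°  →  T_Q = 0.7922 T_P.
Vertical: T_P sin 52° + T_Q sin 39° = 1960.
Substituting the horizontal relation into the vertical equation gives 1.287 T_P = 1960, so T_P = 1523 N.

T_P ≈ 1520 N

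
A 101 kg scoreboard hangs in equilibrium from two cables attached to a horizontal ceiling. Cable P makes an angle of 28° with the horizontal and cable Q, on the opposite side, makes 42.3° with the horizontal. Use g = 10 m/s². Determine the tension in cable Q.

Weight W = 101 × 10 = 1010 N acts straight down.
Horizontal: T_P cos 28° = T_Q cos 42.3°  →  T_P = 0.8377 T_Q.
Vertical: T_P sin 28° + T_Q sin 42.3° = 1010.
Substituting the horizontal relation into the vertical equation gives 1.066 T_Q = 1010, so T_Q = 947.2 N.

T_Q ≈ 947 N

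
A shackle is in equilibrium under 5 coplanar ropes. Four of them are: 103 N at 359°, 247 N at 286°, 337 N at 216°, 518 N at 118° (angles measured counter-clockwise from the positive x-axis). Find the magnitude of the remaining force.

Sum the known components: ΣF_x = -344.8 N, ΣF_y = 20.05 N.
For equilibrium the remaining force must supply (−ΣF_x, −ΣF_y) = (344.8, -20.05) N.
Magnitude = √((344.8)² + (-20.05)²) = 345.3 N; direction = atan2(-20.05, 344.8) = 356.7°.

F ≈ 345 N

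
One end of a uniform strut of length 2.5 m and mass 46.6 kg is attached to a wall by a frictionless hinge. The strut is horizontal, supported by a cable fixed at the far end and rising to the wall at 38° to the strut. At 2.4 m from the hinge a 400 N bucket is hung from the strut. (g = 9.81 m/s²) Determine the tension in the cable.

Take torques about the hinge: T sin 38° · 2.5 = 46.6×9.81×1.25 + 400×2.4 = 1531.4 N·m.
So T = 1531.4 / (0.6157 × 2.5) = 994.98 N.

T ≈ 995 N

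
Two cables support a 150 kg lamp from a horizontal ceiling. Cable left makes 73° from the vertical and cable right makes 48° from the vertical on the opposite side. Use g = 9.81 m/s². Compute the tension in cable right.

T_right ≈ 1640 N

Angles from the horizontal: cable left is 90° − 73° = 17°, cable right is 90° − 48° = 42°.
Weight W = 150 × 9.81 = 1472 N acts straight down.
Horizontal: T_left cos 17° = T_right cos 42°  →  T_left = 0.7771 T_right.
Vertical: T_left sin 17° + T_right sin 42° = 1472.
Substituting the horizontal relation into the vertical equation gives 0.8963 T_right = 1472, so T_right = 1642 N.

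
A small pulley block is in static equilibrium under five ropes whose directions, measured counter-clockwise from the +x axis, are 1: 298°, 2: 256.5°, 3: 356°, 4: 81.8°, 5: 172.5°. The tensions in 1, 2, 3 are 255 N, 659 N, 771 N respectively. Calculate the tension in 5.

Resolve: ΣF_x = 255 cos 298° + 659 cos 256.5° + 771 cos 356° + T_4 cos 81.8° + T_5 cos 172.5° = 0.
        ΣF_y = 255 sin 298° + 659 sin 256.5° + 771 sin 356° + T_4 sin 81.8° + T_5 sin 172.5° = 0.
The known terms sum to (735, -919.7) N, so 0.1426 T_4 − 0.9914 T_5 = -735 and 0.9898 T_4 + 0.1305 T_5 = 919.7.
Solving simultaneously: T_4 = 816 N, T_5 = 858.7 N.

T_5 ≈ 859 N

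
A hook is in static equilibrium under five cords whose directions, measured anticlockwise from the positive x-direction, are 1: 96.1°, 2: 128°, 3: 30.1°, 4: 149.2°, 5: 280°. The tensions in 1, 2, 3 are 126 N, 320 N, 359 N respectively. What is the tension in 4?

T_4 ≈ 258 N

Resolve: ΣF_x = 126 cos 96.1° + 320 cos 128° + 359 cos 30.1° + T_4 cos 149.2° + T_5 cos 280° = 0.
        ΣF_y = 126 sin 96.1° + 320 sin 128° + 359 sin 30.1° + T_4 sin 149.2° + T_5 sin 280° = 0.
The known terms sum to (100.2, 557.5) N, so -0.8590 T_4 + 0.1736 T_5 = -100.2 and 0.5120 T_4 − 0.9848 T_5 = -557.5.
Solving simultaneously: T_4 = 258.2 N, T_5 = 700.4 N.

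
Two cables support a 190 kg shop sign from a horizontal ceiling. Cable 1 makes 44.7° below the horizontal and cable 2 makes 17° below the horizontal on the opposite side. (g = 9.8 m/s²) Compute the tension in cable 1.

Weight W = 190 × 9.8 = 1862 N acts straight down.
Horizontal: T_1 cos 44.7° = T_2 cos 17°  →  T_2 = 0.7433 T_1.
Vertical: T_1 sin 44.7° + T_2 sin 17° = 1862.
Substituting the horizontal relation into the vertical equation gives 0.9207 T_1 = 1862, so T_1 = 2022 N.

T_1 ≈ 2020 N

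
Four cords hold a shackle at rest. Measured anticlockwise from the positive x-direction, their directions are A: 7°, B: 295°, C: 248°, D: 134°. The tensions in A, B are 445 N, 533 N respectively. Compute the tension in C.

T_C ≈ 199 N

Resolve: ΣF_x = 445 cos 7° + 533 cos 295° + T_C cos 248° + T_D cos 134° = 0.
        ΣF_y = 445 sin 7° + 533 sin 295° + T_C sin 248° + T_D sin 134° = 0.
The known terms sum to (666.9, -428.8) N, so -0.3746 T_C − 0.6947 T_D = -666.9 and -0.9272 T_C + 0.7193 T_D = 428.8.
Solving simultaneously: T_C = 199.1 N, T_D = 852.7 N.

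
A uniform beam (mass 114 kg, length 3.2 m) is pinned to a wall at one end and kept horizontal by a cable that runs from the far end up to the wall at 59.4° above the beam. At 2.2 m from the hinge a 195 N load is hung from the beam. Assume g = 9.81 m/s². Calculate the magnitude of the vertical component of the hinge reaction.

Take torques about the hinge: T sin 59.4° · 3.2 = 114×9.81×1.6 + 195×2.2 = 2218.3 N·m.
So T = 2218.3 / (0.8607 × 3.2) = 805.39 N.
ΣF_y = 0: H_y = (114×9.81 + 195) − T sin 59.4° = 1313.3 − 693.23 = 620.11 N.

|H_y| ≈ 620 N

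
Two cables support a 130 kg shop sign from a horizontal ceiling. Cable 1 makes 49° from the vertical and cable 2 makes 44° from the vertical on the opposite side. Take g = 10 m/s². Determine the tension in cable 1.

T_1 ≈ 904 N

Angles from the horizontal: cable 1 is 90° − 49° = 41°, cable 2 is 90° − 44° = 46°.
Weight W = 130 × 10 = 1300 N acts straight down.
Horizontal: T_1 cos 41° = T_2 cos 46°  →  T_2 = 1.086 T_1.
Vertical: T_1 sin 41° + T_2 sin 46° = 1300.
Substituting the horizontal relation into the vertical equation gives 1.438 T_1 = 1300, so T_1 = 904.3 N.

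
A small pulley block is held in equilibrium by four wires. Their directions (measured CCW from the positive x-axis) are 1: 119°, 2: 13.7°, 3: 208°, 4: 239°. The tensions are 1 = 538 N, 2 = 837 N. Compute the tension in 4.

T_4 ≈ 643 N

Resolve: ΣF_x = 538 cos 119° + 837 cos 13.7° + T_3 cos 208° + T_4 cos 239° = 0.
        ΣF_y = 538 sin 119° + 837 sin 13.7° + T_3 sin 208° + T_4 sin 239° = 0.
The known terms sum to (552.4, 668.8) N, so -0.8829 T_3 − 0.5150 T_4 = -552.4 and -0.4695 T_3 − 0.8572 T_4 = -668.8.
Solving simultaneously: T_3 = 250.5 N, T_4 = 643 N.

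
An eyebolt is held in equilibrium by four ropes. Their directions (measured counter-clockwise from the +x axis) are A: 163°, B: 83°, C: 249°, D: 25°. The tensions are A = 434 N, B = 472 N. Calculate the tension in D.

Resolve: ΣF_x = 434 cos 163° + 472 cos 83° + T_C cos 249° + T_D cos 25° = 0.
        ΣF_y = 434 sin 163° + 472 sin 83° + T_C sin 249° + T_D sin 25° = 0.
The known terms sum to (-357.5, 595.4) N, so -0.3584 T_C + 0.9063 T_D = 357.5 and -0.9336 T_C + 0.4226 T_D = -595.4.
Solving simultaneously: T_C = 994.3 N, T_D = 787.6 N.

T_D ≈ 788 N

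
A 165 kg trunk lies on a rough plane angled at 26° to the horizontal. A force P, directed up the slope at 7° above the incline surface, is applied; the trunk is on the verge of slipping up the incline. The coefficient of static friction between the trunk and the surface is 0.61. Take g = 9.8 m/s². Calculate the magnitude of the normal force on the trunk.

N ≈ 1270 N

On the verge of sliding up the incline, friction equals μN and acts down the slope.
Perpendicular: N + P sin 7° = W cos 26° = 1453 N.
Along incline: P cos 7° = W sin 26° + μN  with W sin 26° = 708.8 N.
Solving the pair for P and N: P = 1495 N, N = 1271 N (and f = μN = 775.4 N).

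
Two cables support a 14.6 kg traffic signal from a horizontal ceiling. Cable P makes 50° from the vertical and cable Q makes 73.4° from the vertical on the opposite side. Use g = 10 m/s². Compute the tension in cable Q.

Angles from the horizontal: cable P is 90° − 50° = 40°, cable Q is 90° − 73.4° = 16.6°.
Weight W = 14.6 × 10 = 146 N acts straight down.
Horizontal: T_P cos 40° = T_Q cos 16.6°  →  T_P = 1.251 T_Q.
Vertical: T_P sin 40° + T_Q sin 16.6° = 146.
Substituting the horizontal relation into the vertical equation gives 1.09 T_Q = 146, so T_Q = 134 N.

T_Q ≈ 134 N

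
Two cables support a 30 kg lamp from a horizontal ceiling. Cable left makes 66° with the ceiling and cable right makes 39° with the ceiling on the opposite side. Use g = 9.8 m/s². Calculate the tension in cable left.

Weight W = 30 × 9.8 = 294 N acts straight down.
Horizontal: T_left cos 66° = T_right cos 39°  →  T_right = 0.5234 T_left.
Vertical: T_left sin 66° + T_right sin 39° = 294.
Substituting the horizontal relation into the vertical equation gives 1.243 T_left = 294, so T_left = 236.5 N.

T_left ≈ 237 N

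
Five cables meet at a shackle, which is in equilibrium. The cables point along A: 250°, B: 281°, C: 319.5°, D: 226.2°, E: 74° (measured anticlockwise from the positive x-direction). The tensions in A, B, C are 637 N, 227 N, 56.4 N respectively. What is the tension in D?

T_D ≈ 236 N

Resolve: ΣF_x = 637 cos 250° + 227 cos 281° + 56.4 cos 319.5° + T_D cos 226.2° + T_E cos 74° = 0.
        ΣF_y = 637 sin 250° + 227 sin 281° + 56.4 sin 319.5° + T_D sin 226.2° + T_E sin 74° = 0.
The known terms sum to (-131.7, -858) N, so -0.6921 T_D + 0.2756 T_E = 131.7 and -0.7218 T_D + 0.9613 T_E = 858.
Solving simultaneously: T_D = 235.7 N, T_E = 1070 N.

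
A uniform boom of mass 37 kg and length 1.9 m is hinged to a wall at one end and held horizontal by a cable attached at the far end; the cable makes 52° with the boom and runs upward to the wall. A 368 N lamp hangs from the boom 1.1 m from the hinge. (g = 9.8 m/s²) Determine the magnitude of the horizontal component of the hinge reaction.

Take torques about the hinge: T sin 52° · 1.9 = 37×9.8×0.95 + 368×1.1 = 749.27 N·m.
So T = 749.27 / (0.7880 × 1.9) = 500.44 N.
ΣF_x = 0: H_x = T cos 52° = 308.1 N.

H_x ≈ 308 N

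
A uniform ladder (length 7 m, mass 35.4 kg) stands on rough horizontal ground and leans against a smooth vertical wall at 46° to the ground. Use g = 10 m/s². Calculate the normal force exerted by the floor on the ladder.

N_floor ≈ 354 N

ΣF_y = 0: N_floor = 35.4×10 = 354 N.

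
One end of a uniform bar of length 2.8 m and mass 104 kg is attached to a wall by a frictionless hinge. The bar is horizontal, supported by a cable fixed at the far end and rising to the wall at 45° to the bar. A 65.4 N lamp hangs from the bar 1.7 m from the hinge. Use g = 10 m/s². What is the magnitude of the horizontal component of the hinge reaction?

Take torques about the hinge: T sin 45° · 2.8 = 104×10×1.4 + 65.4×1.7 = 1567.2 N·m.
So T = 1567.2 / (0.7071 × 2.8) = 791.55 N.
ΣF_x = 0: H_x = T cos 45° = 559.71 N.

H_x ≈ 560 N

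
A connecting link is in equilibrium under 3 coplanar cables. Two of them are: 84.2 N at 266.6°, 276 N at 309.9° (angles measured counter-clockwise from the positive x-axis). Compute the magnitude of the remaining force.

Sum the known components: ΣF_x = 172 N, ΣF_y = -295.8 N.
For equilibrium the remaining force must supply (−ΣF_x, −ΣF_y) = (-172, 295.8) N.
Magnitude = √((-172)² + (295.8)²) = 342.2 N; direction = atan2(295.8, -172) = 120.2°.

F ≈ 342 N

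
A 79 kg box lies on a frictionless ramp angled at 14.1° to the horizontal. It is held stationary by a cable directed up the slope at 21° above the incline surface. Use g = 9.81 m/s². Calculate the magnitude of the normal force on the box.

N ≈ 679 N

Take axes along and perpendicular to the incline. Weight components: W sin 14.1° = 188.8 N down-slope, W cos 14.1° = 751.6 N into the surface.
Along incline: T cos 21° = W sin 14.1° → T = 202.2 N.
Perpendicular: N = W cos 14.1° − T sin 21° = 679.2 N.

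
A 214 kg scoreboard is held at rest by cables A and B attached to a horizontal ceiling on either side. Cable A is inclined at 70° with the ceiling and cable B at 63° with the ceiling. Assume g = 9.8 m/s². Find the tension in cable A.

Weight W = 214 × 9.8 = 2097 N acts straight down.
Horizontal: T_A cos 70° = T_B cos 63°  →  T_B = 0.7534 T_A.
Vertical: T_A sin 70° + T_B sin 63° = 2097.
Substituting the horizontal relation into the vertical equation gives 1.611 T_A = 2097, so T_A = 1302 N.

T_A ≈ 1300 N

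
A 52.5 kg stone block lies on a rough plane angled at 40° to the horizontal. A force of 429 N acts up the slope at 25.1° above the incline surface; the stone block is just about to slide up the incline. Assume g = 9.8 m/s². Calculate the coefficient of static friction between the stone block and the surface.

μ ≈ 0.272

On the verge of sliding up the incline, friction is at its maximum μN and acts down the slope.
Perpendicular to incline: N = W cos 40° − P sin 25.1° = 394.1 − 182 = 212.1 N.
Along incline: P cos 25.1° − μN = W sin 40° → μ = −(W sin 40° − P cos 25.1°) / N = 0.2723.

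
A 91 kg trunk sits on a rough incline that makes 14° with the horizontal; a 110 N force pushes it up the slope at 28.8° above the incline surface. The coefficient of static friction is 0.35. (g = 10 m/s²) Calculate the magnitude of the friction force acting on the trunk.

f ≈ 124 N

Axes along / perpendicular to the incline. W sin 14° = 220.1 N down-slope; W cos 14° = 883 N into the surface.
Perpendicular: N = W cos 14° − P sin 28.8° = 883 − 52.99 = 830 N.
Along incline: P cos 28.8° + f = W sin 14° (friction acts up-slope) → f = 220.1 − 96.39 = 123.8 N.
|f| = 123.8 N ≤ μN = 290.5 N, so the trunk is indeed static.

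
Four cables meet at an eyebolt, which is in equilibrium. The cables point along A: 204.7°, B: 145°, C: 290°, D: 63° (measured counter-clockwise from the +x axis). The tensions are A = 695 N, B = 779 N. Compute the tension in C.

Resolve: ΣF_x = 695 cos 204.7° + 779 cos 145° + T_C cos 290° + T_D cos 63° = 0.
        ΣF_y = 695 sin 204.7° + 779 sin 145° + T_C sin 290° + T_D sin 63° = 0.
The known terms sum to (-1270, 156.4) N, so 0.3420 T_C + 0.4540 T_D = 1270 and -0.9397 T_C + 0.8910 T_D = -156.4.
Solving simultaneously: T_C = 1644 N, T_D = 1558 N.

T_C ≈ 1640 N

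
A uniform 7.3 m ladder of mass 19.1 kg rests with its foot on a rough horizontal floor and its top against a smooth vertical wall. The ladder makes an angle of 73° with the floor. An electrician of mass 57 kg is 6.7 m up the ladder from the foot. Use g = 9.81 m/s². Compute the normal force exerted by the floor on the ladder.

N_floor ≈ 747 N

ΣF_y = 0: N_floor = 19.1×9.81 + 57×9.81 = 746.54 N.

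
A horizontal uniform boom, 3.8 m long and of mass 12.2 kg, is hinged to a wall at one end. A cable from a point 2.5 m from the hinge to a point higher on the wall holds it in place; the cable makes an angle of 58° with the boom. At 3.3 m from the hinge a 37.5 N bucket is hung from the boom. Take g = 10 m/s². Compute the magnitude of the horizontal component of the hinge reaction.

Take torques about the hinge: T sin 58° · 2.5 = 12.2×10×1.9 + 37.5×3.3 = 355.55 N·m.
So T = 355.55 / (0.8480 × 2.5) = 167.7 N.
ΣF_x = 0: H_x = T cos 58° = 88.869 N.

H_x ≈ 88.9 N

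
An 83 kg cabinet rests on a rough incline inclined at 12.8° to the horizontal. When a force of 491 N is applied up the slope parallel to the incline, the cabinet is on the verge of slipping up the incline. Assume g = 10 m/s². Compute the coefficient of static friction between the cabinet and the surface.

On the verge of sliding up the incline, friction is at its maximum μN and acts down the slope.
Perpendicular to incline: N = W cos 12.8° − P sin 0° = 809.4 − 0 = 809.4 N.
Along incline: P cos 0° − μN = W sin 12.8° → μ = −(W sin 12.8° − P cos 0°) / N = 0.3794.

μ ≈ 0.379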